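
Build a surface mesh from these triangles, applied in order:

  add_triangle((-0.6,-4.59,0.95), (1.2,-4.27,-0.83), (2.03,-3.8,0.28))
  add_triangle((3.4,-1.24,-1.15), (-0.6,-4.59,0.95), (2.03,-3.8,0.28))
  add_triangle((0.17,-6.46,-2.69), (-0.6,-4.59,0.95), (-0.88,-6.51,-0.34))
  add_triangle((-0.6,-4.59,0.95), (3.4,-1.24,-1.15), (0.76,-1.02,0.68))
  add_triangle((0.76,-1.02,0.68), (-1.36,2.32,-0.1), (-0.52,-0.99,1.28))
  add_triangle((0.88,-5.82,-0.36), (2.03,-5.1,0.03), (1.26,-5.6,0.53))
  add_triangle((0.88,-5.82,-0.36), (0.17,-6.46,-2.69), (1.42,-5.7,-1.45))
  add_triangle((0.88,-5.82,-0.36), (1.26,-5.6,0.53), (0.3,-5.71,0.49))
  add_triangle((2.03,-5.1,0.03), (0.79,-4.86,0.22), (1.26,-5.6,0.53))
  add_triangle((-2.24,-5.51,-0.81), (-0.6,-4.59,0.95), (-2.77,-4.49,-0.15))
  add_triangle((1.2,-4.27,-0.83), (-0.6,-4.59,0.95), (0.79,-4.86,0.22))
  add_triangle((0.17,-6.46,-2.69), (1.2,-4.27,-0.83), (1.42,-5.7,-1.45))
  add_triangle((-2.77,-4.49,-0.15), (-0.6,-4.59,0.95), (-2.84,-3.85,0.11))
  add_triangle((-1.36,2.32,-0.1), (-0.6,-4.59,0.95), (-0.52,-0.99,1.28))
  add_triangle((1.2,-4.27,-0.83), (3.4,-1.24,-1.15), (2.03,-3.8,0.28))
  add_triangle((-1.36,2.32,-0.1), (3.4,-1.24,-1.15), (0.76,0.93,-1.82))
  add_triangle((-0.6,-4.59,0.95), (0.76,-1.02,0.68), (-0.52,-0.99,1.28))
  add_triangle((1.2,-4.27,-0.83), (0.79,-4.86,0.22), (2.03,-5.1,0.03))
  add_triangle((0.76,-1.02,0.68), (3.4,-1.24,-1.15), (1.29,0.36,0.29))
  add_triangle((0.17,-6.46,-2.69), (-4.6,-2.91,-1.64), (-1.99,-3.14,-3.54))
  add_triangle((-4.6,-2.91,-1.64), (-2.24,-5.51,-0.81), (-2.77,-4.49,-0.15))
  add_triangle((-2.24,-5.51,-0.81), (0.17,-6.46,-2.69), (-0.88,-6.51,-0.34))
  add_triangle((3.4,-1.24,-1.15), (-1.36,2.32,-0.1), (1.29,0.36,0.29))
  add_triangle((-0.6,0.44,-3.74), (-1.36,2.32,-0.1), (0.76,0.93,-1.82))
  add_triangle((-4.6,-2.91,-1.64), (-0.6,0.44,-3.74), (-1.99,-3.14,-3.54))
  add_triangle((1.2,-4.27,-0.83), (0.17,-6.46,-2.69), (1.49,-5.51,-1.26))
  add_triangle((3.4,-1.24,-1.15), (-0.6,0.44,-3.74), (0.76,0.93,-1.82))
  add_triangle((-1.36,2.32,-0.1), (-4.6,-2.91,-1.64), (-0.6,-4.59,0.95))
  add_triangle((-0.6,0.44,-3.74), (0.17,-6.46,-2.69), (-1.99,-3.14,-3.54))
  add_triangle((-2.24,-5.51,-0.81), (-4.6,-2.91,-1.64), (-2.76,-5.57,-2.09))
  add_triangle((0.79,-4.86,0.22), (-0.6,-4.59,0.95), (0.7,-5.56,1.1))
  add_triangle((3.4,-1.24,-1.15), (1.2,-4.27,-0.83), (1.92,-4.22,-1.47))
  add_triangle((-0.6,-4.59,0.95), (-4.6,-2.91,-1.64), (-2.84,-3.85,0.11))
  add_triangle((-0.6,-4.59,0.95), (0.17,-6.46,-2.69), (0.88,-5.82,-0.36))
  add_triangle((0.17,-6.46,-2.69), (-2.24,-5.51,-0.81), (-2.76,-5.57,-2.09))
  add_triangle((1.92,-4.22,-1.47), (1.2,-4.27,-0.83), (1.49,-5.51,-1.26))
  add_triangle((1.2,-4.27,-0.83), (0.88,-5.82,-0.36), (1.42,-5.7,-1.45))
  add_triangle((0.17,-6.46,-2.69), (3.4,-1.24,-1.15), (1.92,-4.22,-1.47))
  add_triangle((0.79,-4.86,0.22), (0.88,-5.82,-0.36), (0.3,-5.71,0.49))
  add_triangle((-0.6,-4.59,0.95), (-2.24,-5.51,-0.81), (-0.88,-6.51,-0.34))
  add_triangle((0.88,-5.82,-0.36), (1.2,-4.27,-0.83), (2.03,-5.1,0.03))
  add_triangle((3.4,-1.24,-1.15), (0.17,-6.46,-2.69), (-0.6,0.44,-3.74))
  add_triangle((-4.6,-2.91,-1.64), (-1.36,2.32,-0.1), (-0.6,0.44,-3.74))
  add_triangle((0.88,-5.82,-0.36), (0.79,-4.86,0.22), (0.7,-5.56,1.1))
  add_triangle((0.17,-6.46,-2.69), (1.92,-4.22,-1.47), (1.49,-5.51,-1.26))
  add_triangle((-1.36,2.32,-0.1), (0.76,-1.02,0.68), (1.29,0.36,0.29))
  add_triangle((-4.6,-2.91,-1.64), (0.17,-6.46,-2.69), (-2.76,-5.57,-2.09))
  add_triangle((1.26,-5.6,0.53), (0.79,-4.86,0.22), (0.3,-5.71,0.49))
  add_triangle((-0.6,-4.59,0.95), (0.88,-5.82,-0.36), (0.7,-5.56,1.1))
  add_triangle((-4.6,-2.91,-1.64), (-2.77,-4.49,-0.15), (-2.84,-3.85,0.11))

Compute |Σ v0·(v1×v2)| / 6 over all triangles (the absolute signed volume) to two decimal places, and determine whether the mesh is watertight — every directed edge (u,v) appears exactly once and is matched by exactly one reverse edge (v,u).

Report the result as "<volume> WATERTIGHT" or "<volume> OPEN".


Per-triangle v0·(v1×v2)/6:
  t1: +2.6314
  t2: -1.3388
  t3: +1.3989
  t4: +2.2390
  t5: +0.3482
  t6: +0.9317
  t7: +2.0988
  t8: +0.8169
  t9: -0.3259
  t10: +2.0025
  t11: -0.8116
  t12: -0.2149
  t13: +0.7823
  t14: +1.2544
  t15: +2.8345
  t16: +1.2324
  t17: +0.8748
  t18: -0.9131
  t19: +0.7467
  t20: +10.2851
  t21: +2.6521
  t22: +4.4077
  t23: +1.0143
  t24: +2.1133
  t25: +6.8638
  t26: +0.1616
  t27: +2.5013
  t28: +4.0803
  t29: +7.3404
  t30: +3.4372
  t31: -0.8024
  t32: +0.9361
  t33: -1.7912
  t34: +3.8405
  t35: +4.0563
  t36: +0.1258
  t37: +0.2838
  t38: +2.2755
  t39: -0.3296
  t40: +1.9185
  t41: +0.8768
  t42: +14.6252
  t43: +8.8394
  t44: +0.1483
  t45: +1.5987
  t46: +0.3500
  t47: +2.4952
  t48: -0.2063
  t49: +1.6440
  t50: +1.0375
Σ = +103.3673 → |volume| = 103.37

Directed edges: 150 total, each appears once with its reverse present → watertight.

103.37 WATERTIGHT


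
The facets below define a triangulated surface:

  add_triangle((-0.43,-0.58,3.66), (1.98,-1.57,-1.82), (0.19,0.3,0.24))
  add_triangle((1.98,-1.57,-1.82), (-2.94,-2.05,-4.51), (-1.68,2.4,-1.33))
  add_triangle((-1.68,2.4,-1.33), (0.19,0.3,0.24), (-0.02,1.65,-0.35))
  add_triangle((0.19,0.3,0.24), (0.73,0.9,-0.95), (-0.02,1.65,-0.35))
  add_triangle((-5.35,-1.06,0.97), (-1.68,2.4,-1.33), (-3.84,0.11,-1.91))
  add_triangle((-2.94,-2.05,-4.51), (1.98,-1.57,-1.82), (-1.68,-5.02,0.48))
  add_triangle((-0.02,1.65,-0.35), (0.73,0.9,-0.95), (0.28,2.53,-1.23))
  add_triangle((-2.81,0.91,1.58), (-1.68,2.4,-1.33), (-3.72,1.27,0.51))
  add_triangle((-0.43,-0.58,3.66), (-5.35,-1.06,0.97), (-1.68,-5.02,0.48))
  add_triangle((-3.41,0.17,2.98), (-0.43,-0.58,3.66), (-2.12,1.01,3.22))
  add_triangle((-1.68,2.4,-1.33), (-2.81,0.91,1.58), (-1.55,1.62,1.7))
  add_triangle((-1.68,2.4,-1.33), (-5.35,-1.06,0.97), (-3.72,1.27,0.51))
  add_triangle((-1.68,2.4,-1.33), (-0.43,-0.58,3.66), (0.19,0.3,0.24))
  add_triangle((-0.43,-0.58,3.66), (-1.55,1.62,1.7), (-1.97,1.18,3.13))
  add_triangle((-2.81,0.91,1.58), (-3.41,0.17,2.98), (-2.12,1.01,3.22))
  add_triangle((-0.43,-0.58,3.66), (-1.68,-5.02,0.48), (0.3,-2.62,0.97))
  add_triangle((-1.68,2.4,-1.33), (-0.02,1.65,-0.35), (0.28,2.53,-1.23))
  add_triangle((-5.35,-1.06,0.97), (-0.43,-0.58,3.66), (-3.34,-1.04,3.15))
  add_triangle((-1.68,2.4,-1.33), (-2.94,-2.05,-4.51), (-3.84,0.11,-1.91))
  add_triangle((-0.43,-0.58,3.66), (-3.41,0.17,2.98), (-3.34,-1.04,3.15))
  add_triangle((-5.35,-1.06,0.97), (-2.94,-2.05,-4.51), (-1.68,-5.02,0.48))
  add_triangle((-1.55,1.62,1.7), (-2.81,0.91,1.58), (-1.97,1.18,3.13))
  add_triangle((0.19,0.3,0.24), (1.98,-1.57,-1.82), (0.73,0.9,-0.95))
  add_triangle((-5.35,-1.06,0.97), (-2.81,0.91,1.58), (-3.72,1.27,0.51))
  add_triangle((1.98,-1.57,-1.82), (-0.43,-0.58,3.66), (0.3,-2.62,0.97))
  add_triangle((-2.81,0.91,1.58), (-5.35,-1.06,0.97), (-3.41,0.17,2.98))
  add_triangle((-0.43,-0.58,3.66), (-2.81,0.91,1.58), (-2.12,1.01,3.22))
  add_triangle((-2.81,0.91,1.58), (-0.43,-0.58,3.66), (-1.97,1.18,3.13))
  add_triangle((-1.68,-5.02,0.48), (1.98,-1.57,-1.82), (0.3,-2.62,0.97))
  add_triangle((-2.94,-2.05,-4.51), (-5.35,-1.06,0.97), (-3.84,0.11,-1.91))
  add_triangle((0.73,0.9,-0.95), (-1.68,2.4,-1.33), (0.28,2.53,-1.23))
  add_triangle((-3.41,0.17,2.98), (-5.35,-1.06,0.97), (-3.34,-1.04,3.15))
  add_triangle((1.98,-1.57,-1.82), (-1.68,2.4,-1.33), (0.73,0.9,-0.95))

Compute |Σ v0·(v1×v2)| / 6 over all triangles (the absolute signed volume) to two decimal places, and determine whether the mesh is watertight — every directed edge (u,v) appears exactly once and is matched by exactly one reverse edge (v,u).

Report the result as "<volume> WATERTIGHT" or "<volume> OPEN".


Per-triangle v0·(v1×v2)/6:
  t1: +0.6115
  t2: +6.6972
  t3: +0.0941
  t4: +0.1023
  t5: +5.0816
  t6: +13.5800
  t7: +0.0764
  t8: +1.3052
  t9: +14.8933
  t10: +2.1553
  t11: +1.9111
  t12: +2.5245
  t13: +0.6700
  t14: +0.4662
  t15: +1.0483
  t16: +3.6910
  t17: +0.3849
  t18: -0.0855
  t19: +5.2626
  t20: +2.1730
  t21: +21.3063
  t22: +0.8486
  t23: +0.2438
  t24: +2.1309
  t25: +2.1878
  t26: +2.2816
  t27: -1.2009
  t28: +1.5489
  t29: +3.4480
  t30: +7.3261
  t31: +0.4638
  t32: +2.7151
  t33: +1.3044
Σ = +107.2476 → |volume| = 107.25

Directed edges: 99 total; 3 unmatched, e.g. (-1.55,1.62,1.7)→(-1.68,2.4,-1.33) → open.

107.25 OPEN


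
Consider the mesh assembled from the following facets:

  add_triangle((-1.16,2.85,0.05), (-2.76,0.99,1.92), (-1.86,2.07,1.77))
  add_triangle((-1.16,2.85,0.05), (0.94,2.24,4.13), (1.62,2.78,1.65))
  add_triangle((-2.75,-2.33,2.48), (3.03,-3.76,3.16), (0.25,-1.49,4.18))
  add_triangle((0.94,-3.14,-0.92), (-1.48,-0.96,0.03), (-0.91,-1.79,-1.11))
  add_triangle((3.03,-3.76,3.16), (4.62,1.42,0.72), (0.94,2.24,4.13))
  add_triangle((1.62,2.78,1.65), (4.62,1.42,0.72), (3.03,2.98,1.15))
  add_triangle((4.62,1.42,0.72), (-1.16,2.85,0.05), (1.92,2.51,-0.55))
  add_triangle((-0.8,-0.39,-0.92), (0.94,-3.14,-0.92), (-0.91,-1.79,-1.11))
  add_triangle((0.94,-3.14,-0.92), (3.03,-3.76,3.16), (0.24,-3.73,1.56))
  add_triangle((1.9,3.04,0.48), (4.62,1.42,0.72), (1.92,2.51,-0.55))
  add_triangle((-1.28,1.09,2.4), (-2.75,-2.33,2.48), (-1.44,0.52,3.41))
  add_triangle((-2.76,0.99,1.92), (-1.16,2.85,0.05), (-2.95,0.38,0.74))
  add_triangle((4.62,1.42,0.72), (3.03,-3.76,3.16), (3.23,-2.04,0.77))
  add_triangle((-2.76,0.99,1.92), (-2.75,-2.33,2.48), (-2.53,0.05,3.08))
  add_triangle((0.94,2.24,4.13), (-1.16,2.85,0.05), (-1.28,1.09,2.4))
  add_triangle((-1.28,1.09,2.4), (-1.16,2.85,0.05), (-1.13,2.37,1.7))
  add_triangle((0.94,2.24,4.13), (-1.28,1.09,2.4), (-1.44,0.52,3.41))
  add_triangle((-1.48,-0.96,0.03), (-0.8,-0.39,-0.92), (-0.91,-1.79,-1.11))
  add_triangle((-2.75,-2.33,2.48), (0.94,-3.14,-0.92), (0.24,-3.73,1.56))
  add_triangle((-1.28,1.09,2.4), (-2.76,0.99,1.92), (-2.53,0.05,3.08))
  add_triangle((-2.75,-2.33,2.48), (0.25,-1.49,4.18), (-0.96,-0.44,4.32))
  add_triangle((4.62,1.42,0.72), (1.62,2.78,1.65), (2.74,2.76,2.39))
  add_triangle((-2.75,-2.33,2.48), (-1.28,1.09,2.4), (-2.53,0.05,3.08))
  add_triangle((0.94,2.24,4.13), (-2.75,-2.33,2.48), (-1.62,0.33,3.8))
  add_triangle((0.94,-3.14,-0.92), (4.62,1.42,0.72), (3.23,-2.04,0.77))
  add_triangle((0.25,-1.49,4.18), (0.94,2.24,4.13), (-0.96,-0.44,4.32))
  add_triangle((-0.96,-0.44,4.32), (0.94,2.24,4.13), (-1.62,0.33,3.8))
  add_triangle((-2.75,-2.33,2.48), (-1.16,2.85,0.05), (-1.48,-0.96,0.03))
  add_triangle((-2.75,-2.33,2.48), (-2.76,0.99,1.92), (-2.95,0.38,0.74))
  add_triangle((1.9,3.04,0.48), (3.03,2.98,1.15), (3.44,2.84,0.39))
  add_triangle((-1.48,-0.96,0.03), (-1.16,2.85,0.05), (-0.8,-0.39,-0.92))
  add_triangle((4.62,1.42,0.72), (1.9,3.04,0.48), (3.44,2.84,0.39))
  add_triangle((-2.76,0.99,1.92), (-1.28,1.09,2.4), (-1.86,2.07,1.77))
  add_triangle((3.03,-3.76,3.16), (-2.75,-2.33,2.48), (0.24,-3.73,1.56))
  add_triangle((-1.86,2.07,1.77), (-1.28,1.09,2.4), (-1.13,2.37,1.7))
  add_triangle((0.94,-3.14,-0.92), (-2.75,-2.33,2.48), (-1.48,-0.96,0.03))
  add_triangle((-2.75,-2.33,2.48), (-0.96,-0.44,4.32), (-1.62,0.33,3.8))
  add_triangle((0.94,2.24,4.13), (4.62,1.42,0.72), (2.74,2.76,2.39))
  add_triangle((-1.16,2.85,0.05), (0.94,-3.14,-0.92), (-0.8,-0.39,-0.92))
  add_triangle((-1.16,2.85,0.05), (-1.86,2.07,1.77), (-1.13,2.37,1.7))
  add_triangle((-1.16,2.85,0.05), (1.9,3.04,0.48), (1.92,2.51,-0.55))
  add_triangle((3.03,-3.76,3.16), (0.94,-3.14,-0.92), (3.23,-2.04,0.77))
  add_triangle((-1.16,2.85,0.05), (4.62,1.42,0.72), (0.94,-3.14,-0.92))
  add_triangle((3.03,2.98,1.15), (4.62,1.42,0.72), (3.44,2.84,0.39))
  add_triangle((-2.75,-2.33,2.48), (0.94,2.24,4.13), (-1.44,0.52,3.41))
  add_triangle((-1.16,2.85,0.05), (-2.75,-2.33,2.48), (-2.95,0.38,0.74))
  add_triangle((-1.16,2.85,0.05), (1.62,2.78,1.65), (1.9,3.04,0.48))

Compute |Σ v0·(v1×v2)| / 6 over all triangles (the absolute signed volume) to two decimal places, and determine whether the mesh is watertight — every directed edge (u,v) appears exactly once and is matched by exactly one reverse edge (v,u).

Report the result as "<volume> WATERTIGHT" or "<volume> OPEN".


Per-triangle v0·(v1×v2)/6:
  t1: +1.0215
  t2: +3.9380
  t3: +8.1796
  t4: +0.7771
  t5: +18.4276
  t6: +1.0136
  t7: -2.4379
  t8: +0.3287
  t9: +4.5990
  t10: +1.8778
  t11: +1.1108
  t12: +1.7052
  t13: +5.3135
  t14: +1.7901
  t15: +3.7192
  t16: -0.4718
  t17: +1.3483
  t18: +0.3129
  t19: +3.3354
  t20: +0.9785
  t21: +3.4482
  t22: +1.3856
  t23: +0.4567
  t24: -2.3368
  t25: +3.1945
  t26: +3.6819
  t27: +2.4448
  t28: +2.1578
  t29: +2.1786
  t30: +0.6078
  t31: +0.8328
  t32: -0.5287
  t33: +0.8360
  t34: +5.4713
  t35: +0.4724
  t36: +2.3637
  t37: +2.2952
  t38: +2.9335
  t39: +0.2473
  t40: +0.6653
  t41: +1.4814
  t42: +4.4786
  t43: +2.0239
  t44: +1.1609
  t45: +2.5729
  t46: -2.0589
  t47: +1.8286
Σ = +101.1625 → |volume| = 101.16

Directed edges: 141 total; 9 unmatched, e.g. (0.94,2.24,4.13)→(1.62,2.78,1.65) → open.

101.16 OPEN


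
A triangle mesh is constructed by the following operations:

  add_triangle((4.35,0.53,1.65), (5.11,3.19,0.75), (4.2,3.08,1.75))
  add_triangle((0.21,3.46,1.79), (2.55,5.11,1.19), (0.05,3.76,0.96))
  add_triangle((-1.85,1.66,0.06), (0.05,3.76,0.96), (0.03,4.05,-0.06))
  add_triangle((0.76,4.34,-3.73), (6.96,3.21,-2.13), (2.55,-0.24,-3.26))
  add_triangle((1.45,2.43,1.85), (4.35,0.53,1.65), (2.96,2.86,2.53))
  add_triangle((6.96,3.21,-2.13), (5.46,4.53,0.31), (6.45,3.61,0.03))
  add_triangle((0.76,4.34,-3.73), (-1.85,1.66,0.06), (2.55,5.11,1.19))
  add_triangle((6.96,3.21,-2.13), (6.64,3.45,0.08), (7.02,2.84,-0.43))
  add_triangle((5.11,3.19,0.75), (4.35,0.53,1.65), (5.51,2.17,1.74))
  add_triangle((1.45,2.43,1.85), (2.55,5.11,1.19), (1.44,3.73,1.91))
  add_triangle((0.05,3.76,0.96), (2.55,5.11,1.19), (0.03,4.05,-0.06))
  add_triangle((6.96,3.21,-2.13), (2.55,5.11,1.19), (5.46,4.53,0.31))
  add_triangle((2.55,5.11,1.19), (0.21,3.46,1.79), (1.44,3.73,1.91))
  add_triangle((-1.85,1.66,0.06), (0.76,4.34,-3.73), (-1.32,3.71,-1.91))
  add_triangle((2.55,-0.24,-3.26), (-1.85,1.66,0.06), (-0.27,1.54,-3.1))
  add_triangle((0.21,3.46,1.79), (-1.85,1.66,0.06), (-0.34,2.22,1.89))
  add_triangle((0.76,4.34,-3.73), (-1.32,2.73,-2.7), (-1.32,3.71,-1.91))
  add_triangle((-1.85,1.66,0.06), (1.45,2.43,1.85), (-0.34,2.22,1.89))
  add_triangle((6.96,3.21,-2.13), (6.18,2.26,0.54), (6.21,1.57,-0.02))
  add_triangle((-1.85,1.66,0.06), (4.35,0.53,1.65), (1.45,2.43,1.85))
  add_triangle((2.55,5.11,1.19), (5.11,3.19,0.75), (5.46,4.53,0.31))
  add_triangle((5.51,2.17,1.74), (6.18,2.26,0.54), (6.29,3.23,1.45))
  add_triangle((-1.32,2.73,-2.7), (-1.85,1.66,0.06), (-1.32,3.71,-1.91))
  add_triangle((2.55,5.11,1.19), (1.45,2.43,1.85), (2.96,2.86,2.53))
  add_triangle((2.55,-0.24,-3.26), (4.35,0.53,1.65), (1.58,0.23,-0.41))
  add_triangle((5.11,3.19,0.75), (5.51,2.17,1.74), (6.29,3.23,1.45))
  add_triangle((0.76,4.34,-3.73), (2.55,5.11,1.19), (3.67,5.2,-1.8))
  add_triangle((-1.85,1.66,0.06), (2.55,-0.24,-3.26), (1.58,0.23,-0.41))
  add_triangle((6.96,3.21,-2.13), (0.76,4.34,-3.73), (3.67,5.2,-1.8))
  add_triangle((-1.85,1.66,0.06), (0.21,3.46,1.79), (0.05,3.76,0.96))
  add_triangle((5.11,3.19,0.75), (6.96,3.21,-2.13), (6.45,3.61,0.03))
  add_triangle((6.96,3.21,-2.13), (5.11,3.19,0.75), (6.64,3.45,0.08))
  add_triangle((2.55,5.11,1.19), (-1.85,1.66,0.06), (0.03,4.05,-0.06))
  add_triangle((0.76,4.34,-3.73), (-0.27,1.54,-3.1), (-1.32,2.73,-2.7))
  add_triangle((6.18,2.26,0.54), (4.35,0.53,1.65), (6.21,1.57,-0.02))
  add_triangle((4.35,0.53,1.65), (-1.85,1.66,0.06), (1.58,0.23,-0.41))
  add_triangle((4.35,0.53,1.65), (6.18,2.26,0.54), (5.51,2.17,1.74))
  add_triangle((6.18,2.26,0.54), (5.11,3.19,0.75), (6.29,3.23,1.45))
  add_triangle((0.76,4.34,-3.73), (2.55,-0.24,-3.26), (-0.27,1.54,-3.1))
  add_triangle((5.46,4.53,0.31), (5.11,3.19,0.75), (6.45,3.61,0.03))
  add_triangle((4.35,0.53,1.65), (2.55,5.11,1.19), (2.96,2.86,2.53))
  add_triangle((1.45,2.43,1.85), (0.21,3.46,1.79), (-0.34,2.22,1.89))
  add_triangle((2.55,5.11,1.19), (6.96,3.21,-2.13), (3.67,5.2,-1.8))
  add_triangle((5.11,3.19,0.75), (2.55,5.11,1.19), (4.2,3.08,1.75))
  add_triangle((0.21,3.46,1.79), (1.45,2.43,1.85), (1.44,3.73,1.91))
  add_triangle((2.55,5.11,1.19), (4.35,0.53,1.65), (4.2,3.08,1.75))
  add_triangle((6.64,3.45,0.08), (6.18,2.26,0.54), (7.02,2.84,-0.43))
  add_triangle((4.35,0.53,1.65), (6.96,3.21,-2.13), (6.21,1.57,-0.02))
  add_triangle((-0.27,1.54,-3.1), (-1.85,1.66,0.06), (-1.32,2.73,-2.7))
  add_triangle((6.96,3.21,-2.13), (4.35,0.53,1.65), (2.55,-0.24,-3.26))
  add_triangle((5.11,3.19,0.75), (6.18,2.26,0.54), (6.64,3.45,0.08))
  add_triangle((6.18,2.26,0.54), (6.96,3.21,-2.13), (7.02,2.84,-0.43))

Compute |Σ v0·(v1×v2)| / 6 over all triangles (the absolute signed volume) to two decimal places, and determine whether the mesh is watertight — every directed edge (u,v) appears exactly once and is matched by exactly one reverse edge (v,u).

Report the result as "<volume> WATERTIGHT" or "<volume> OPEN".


112.02 WATERTIGHT

Per-triangle v0·(v1×v2)/6:
  t1: +2.5046
  t2: +1.4219
  t3: +1.2781
  t4: +17.2202
  t5: +0.0567
  t6: +3.2169
  t7: +10.4229
  t8: +1.7469
  t9: -0.6396
  t10: +0.6713
  t11: +1.7034
  t12: +4.4415
  t13: +0.9919
  t14: +0.1384
  t15: -0.6918
  t16: +1.0528
  t17: +2.1668
  t18: -1.0415
  t19: +2.3622
  t20: -0.5326
  t21: +2.2514
  t22: +1.0615
  t23: +1.2053
  t24: +1.2995
  t25: -0.5179
  t26: -0.0171
  t27: +7.9455
  t28: -1.3877
  t29: +11.0971
  t30: +1.0262
  t31: -0.2319
  t32: +1.0011
  t33: -1.7345
  t34: +2.1724
  t35: +1.5316
  t36: -1.4003
  t37: +1.5778
  t38: +0.9347
  t39: +4.6838
  t40: +1.0499
  t41: +4.4929
  t42: +0.7193
  t43: +11.1053
  t44: +3.0782
  t45: +0.4297
  t46: -0.1311
  t47: +0.9576
  t48: -1.2551
  t49: +0.3840
  t50: +9.1434
  t51: +1.0001
  t52: +0.0550
Σ = +112.0182 → |volume| = 112.02

Directed edges: 156 total, each appears once with its reverse present → watertight.


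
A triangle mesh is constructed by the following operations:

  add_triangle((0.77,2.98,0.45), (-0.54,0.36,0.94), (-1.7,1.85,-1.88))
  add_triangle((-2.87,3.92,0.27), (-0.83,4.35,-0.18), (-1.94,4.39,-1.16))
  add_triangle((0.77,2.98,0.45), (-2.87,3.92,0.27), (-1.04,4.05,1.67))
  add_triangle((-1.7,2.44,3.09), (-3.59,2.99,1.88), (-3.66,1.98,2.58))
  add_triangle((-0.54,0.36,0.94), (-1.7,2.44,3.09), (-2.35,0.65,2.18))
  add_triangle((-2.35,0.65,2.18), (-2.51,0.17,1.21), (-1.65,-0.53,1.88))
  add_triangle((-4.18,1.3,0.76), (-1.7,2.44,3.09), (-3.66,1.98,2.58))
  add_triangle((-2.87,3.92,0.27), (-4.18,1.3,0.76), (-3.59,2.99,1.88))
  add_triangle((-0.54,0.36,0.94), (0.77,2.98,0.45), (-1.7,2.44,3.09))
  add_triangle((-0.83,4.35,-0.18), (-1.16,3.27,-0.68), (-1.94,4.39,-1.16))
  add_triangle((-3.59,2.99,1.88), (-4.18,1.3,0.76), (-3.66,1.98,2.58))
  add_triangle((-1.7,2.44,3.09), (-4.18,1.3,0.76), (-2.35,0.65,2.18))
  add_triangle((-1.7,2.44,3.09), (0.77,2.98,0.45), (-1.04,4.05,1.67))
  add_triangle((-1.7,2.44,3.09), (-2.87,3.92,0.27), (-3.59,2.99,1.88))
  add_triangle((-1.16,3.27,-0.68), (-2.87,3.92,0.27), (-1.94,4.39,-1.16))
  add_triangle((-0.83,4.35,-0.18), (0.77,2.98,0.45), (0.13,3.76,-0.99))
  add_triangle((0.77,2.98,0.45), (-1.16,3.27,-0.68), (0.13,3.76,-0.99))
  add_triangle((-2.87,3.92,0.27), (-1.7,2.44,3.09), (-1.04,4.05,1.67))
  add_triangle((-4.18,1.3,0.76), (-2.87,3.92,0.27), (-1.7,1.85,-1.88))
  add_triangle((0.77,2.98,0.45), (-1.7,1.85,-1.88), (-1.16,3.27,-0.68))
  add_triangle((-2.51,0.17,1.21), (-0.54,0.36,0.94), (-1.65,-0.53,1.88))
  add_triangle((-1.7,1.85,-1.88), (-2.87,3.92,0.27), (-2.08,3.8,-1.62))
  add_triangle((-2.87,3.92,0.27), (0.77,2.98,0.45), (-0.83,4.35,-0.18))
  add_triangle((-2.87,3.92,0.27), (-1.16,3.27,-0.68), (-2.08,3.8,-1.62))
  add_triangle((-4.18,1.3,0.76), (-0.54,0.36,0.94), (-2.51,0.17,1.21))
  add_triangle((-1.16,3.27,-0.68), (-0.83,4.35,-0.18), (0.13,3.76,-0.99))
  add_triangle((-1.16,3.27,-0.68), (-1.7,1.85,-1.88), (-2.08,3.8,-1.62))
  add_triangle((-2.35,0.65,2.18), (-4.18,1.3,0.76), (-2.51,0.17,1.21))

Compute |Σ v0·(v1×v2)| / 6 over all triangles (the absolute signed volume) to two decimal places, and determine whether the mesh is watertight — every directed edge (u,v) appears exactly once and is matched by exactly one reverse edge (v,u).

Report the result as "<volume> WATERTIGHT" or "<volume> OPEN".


28.96 OPEN

Per-triangle v0·(v1×v2)/6:
  t1: -1.6369
  t2: +1.8506
  t3: +2.3748
  t4: +1.8126
  t5: +0.2139
  t6: +0.5038
  t7: -0.9186
  t8: +2.9171
  t9: +0.1694
  t10: +0.0551
  t11: +1.7792
  t12: +2.4905
  t13: +1.5952
  t14: +2.7688
  t15: -0.4256
  t16: +1.1620
  t17: -1.0606
  t18: +3.5966
  t19: +4.3852
  t20: +0.8805
  t21: -0.3292
  t22: +1.3457
  t23: +1.3015
  t24: +1.1020
  t25: -0.4589
  t26: +0.6589
  t27: +0.1245
  t28: +0.7032
Σ = +28.9613 → |volume| = 28.96

Directed edges: 84 total; 6 unmatched, e.g. (-0.54,0.36,0.94)→(-1.7,1.85,-1.88) → open.


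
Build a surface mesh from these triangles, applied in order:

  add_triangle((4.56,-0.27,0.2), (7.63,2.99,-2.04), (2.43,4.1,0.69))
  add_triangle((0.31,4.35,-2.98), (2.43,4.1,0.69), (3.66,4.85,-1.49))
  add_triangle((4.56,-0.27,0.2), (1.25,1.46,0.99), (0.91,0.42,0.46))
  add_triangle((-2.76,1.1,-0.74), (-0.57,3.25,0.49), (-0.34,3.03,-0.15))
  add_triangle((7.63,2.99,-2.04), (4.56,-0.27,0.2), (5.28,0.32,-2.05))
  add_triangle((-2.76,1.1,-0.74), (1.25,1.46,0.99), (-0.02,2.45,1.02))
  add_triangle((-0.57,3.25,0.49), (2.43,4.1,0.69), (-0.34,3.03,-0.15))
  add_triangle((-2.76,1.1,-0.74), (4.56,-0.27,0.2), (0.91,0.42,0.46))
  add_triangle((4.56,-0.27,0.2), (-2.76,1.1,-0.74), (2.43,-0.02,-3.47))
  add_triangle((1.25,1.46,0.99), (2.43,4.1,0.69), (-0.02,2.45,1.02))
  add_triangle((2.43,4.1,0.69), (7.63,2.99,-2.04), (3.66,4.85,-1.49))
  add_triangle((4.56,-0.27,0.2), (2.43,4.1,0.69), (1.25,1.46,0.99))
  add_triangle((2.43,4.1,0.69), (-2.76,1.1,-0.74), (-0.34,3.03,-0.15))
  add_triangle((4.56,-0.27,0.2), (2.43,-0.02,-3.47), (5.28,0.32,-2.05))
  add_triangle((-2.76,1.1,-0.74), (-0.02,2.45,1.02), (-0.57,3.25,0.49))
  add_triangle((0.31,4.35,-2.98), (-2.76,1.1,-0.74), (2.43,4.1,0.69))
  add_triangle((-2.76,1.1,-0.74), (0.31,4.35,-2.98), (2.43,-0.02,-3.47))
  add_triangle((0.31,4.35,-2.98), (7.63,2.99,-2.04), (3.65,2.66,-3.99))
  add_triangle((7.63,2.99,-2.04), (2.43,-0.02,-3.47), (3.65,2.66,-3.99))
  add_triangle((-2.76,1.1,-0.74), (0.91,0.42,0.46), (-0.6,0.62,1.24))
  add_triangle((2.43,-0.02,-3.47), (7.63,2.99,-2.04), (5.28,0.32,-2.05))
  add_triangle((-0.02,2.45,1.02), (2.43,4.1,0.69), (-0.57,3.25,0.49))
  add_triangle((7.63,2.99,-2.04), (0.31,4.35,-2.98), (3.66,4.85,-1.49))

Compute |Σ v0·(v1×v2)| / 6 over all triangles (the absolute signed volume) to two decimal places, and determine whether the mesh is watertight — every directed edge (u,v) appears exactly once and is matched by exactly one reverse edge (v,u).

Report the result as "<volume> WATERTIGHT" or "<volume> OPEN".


81.77 OPEN

Per-triangle v0·(v1×v2)/6:
  t1: +9.1852
  t2: +5.5669
  t3: +0.1530
  t4: +0.9377
  t5: +4.8263
  t6: -0.1880
  t7: +1.0426
  t8: -0.5219
  t9: -2.4875
  t10: +0.9084
  t11: +7.8665
  t12: +2.3361
  t13: -0.1884
  t14: +1.5048
  t15: +0.7037
  t16: +7.2208
  t17: +7.1450
  t18: +11.6774
  t19: +8.1368
  t20: -0.4665
  t21: +5.4839
  t22: +1.0938
  t23: +9.8340
Σ = +81.7704 → |volume| = 81.77

Directed edges: 69 total; 7 unmatched, e.g. (1.25,1.46,0.99)→(0.91,0.42,0.46) → open.


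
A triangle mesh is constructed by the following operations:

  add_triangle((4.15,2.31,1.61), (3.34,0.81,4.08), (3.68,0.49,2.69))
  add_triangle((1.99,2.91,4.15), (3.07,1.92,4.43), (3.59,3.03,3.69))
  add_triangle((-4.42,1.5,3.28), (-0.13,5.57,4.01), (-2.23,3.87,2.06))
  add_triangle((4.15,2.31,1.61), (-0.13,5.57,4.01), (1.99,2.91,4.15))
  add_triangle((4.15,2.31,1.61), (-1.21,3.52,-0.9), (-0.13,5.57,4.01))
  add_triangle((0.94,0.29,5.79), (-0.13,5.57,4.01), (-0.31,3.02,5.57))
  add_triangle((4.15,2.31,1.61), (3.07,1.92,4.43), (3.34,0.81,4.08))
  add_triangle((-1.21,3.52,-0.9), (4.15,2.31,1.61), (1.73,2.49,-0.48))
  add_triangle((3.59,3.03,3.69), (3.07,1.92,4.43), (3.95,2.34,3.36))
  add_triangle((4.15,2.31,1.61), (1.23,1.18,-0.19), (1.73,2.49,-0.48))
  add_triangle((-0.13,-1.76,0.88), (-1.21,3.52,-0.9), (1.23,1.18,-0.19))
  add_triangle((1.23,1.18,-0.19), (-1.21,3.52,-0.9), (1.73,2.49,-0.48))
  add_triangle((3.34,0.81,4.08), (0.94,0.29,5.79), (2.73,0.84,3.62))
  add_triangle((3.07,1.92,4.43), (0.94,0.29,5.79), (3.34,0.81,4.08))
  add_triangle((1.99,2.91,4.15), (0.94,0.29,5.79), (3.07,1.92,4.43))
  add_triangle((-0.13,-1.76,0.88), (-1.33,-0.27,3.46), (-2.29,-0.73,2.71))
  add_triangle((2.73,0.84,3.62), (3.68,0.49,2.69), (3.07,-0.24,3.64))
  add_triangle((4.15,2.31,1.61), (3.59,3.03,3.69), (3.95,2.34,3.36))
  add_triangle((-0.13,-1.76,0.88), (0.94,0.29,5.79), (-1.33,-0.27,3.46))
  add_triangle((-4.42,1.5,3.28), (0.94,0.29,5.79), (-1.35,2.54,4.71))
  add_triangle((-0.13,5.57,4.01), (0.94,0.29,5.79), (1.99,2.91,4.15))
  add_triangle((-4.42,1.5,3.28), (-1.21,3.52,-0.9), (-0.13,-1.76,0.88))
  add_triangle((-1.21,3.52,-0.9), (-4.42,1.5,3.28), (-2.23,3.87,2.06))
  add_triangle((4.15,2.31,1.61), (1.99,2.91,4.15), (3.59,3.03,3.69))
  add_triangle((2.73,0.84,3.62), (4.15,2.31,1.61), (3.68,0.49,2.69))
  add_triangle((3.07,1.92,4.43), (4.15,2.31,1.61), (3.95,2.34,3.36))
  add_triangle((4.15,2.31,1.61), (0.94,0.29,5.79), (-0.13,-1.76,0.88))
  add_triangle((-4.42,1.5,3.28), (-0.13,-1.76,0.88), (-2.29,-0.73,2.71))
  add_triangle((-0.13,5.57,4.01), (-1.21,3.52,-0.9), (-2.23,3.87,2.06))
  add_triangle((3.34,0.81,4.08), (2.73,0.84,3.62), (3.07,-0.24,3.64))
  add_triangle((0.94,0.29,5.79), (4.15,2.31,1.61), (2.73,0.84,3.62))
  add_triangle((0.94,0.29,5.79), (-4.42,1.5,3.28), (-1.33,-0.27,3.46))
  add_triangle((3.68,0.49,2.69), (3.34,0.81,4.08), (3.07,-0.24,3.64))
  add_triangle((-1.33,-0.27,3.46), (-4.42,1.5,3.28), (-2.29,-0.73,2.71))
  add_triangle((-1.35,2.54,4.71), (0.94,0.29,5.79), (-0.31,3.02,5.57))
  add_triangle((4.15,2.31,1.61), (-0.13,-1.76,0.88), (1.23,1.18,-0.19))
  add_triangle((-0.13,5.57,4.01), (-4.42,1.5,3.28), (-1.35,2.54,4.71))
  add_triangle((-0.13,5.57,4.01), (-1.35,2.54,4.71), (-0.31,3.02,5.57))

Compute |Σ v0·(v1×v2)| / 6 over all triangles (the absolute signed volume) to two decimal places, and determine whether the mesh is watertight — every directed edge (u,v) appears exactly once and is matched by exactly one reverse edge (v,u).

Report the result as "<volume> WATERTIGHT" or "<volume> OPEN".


109.98 WATERTIGHT

Per-triangle v0·(v1×v2)/6:
  t1: +2.0851
  t2: +1.7834
  t3: +7.3260
  t4: +8.1213
  t5: +13.4577
  t6: +4.2256
  t7: +2.7570
  t8: +2.8842
  t9: +1.0390
  t10: +0.3103
  t11: -0.4608
  t12: -0.0192
  t13: -0.4499
  t14: +3.0138
  t15: +3.9729
  t16: +1.2798
  t17: -1.0543
  t18: +1.0796
  t19: +3.1766
  t20: +8.2859
  t21: +8.8564
  t22: +0.5948
  t23: +5.0514
  t24: +0.4532
  t25: -2.1670
  t26: +0.0497
  t27: +6.1828
  t28: +0.4732
  t29: +6.0611
  t30: +0.1454
  t31: -2.1371
  t32: +4.5570
  t33: +0.9647
  t34: +2.2087
  t35: +2.8936
  t36: +0.4600
  t37: +9.0931
  t38: +3.4282
Σ = +109.9833 → |volume| = 109.98

Directed edges: 114 total, each appears once with its reverse present → watertight.


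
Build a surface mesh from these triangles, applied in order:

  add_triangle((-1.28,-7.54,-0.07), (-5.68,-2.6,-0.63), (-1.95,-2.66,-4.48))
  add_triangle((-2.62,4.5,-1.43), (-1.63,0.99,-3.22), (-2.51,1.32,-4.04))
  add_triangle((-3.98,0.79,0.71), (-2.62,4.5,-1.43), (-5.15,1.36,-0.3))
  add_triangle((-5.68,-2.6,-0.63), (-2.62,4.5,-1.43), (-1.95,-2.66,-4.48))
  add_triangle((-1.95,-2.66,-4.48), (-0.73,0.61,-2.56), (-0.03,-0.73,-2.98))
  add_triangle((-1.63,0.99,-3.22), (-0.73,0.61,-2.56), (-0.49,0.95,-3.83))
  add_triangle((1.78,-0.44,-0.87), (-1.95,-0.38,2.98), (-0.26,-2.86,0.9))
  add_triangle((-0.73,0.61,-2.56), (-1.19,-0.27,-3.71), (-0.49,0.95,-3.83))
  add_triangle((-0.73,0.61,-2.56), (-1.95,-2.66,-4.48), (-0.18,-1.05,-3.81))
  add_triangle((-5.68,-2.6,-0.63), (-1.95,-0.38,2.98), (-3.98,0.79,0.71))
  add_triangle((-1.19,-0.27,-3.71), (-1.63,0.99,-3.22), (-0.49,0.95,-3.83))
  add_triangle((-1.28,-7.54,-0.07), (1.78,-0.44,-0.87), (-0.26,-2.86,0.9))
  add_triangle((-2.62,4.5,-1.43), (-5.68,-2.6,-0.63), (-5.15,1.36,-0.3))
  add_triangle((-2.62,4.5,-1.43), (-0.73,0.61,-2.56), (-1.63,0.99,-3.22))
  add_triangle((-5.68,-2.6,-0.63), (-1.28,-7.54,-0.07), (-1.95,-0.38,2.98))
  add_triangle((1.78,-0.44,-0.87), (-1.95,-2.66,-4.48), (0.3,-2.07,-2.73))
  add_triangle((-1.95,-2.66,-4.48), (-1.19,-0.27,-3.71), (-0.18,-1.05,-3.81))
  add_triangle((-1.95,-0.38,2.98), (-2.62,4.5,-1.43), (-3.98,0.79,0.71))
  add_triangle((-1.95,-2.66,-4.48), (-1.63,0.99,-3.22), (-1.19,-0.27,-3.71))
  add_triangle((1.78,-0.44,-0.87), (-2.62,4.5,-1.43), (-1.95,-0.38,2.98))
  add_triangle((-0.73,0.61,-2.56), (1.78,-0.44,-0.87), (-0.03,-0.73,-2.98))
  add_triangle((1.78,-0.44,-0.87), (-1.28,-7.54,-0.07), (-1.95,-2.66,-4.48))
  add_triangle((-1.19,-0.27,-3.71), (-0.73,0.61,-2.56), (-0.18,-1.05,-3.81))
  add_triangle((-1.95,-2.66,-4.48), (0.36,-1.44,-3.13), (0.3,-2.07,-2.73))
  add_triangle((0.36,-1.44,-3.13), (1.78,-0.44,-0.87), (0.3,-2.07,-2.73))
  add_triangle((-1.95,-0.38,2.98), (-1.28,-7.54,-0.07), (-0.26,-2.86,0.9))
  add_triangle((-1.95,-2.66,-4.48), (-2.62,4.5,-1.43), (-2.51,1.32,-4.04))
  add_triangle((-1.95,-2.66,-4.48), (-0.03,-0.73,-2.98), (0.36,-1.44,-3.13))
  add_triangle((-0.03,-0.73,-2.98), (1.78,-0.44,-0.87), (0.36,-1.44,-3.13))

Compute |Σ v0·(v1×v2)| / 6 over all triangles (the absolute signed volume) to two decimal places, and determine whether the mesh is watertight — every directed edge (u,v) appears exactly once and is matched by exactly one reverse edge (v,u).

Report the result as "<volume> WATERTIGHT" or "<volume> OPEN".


Per-triangle v0·(v1×v2)/6:
  t1: +28.1893
  t2: +0.9338
  t3: +2.7923
  t4: +24.9105
  t5: +1.7170
  t6: -0.0686
  t7: +1.5608
  t8: -0.2944
  t9: -2.0034
  t10: +7.3442
  t11: +1.0128
  t12: +2.4049
  t13: +5.4730
  t14: +1.0529
  t15: +21.0767
  t16: -0.8089
  t17: +1.7490
  t18: +5.9835
  t19: +1.2502
  t20: +1.6233
  t21: +1.0197
  t22: +12.0147
  t23: +0.5566
  t24: +1.0425
  t25: +0.7137
  t26: +3.0409
  t27: +2.5450
  t28: +0.9408
  t29: +0.5540
Σ = +128.3270 → |volume| = 128.33

Directed edges: 87 total; 9 unmatched, e.g. (-1.63,0.99,-3.22)→(-2.51,1.32,-4.04) → open.

128.33 OPEN


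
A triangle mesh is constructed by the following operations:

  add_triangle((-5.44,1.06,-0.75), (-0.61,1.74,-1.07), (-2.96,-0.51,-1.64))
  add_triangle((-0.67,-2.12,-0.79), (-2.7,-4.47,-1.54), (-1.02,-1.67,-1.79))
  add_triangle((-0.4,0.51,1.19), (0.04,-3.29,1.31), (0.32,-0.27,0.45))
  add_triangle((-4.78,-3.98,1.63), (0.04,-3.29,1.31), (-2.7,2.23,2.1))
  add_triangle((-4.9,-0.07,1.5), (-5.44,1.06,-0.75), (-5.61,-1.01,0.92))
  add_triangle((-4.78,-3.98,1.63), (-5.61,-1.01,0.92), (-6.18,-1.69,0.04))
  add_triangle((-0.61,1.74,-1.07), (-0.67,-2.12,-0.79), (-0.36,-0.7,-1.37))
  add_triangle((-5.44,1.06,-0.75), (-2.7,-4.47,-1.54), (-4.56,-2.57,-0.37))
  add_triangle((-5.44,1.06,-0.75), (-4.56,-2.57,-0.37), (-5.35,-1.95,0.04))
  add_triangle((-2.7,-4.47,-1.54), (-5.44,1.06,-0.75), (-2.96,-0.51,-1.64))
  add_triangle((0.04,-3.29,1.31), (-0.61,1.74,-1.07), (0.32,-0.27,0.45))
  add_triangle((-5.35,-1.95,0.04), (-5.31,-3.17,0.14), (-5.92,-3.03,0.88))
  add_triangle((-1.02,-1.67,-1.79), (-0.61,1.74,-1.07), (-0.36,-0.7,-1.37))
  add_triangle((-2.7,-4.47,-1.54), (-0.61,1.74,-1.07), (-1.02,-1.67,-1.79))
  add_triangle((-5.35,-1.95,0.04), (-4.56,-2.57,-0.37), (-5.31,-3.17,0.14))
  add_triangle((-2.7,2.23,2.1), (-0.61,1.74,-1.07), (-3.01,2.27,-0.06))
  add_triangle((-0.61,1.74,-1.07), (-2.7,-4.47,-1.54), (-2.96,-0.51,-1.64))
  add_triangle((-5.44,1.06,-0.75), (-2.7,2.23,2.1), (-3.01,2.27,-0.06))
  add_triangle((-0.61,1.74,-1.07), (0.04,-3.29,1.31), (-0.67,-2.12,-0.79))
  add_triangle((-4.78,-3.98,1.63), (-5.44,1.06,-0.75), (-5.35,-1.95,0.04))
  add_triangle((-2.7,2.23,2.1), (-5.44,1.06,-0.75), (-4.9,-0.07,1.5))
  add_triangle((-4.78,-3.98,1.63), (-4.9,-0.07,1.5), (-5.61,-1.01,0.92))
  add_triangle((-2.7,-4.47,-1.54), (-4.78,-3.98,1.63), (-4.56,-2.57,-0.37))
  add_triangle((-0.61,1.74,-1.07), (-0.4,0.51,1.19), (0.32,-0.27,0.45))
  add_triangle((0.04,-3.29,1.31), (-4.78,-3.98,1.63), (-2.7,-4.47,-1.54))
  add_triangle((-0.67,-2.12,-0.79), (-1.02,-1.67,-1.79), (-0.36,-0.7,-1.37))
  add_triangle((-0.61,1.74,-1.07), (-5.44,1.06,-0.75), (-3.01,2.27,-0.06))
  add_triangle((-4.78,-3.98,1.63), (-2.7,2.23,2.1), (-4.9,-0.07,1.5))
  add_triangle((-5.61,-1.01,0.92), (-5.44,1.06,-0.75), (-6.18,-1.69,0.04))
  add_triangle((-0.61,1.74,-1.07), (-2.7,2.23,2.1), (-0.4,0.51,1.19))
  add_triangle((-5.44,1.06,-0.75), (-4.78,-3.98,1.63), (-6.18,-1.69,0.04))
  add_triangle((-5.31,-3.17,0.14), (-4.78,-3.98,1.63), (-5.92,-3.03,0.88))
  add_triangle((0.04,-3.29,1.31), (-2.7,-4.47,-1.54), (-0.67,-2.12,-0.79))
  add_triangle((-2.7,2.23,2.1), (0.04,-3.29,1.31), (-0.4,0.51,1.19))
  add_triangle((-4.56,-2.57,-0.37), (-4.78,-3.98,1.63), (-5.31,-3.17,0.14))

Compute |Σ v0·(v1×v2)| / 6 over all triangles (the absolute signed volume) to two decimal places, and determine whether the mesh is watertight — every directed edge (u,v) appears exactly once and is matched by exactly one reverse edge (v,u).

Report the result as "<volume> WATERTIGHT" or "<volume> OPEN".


Per-triangle v0·(v1×v2)/6:
  t1: +2.7821
  t2: +0.5530
  t3: +0.3159
  t4: +7.8444
  t5: +2.5750
  t6: +3.2961
  t7: -0.3703
  t8: +4.8335
  t9: +1.7365
  t10: +4.4297
  t11: -0.0451
  t12: +0.8420
  t13: +0.3437
  t14: +1.4890
  t15: +0.5260
  t16: +1.4858
  t17: +1.4864
  t18: +3.2251
  t19: -0.3837
  t20: +2.7478
  t21: +5.6580
  t22: +2.6738
  t23: +5.8124
  t24: +0.1165
  t25: +8.8579
  t26: +0.1356
  t27: +2.0266
  t28: +4.3771
  t29: +2.7428
  t30: +0.6138
  t31: -2.0343
  t32: +1.3927
  t33: +1.2015
  t34: +1.3965
  t35: +0.2860
Σ = +74.9698 → |volume| = 74.97

Directed edges: 105 total; 3 unmatched, e.g. (-5.92,-3.03,0.88)→(-5.35,-1.95,0.04) → open.

74.97 OPEN


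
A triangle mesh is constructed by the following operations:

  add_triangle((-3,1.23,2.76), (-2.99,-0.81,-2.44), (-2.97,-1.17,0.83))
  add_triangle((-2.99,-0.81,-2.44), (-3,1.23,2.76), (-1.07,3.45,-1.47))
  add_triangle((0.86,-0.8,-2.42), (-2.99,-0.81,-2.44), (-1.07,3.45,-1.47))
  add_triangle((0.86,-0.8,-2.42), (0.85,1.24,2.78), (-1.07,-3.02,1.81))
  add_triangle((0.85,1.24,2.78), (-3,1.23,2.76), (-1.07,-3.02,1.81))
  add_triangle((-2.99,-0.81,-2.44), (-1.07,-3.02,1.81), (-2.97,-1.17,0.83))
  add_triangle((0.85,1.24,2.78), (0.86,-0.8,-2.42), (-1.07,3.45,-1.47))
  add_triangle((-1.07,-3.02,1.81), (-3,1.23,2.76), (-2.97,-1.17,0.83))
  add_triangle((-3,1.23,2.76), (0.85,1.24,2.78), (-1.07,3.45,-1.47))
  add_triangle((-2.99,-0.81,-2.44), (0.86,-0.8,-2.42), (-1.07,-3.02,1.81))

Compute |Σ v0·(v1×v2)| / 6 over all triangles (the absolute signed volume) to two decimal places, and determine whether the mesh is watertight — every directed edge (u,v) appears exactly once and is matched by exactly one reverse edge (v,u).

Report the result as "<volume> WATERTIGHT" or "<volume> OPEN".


54.42 WATERTIGHT

Per-triangle v0·(v1×v2)/6:
  t1: +4.2605
  t2: +10.3140
  t3: +6.1253
  t4: +2.6270
  t5: +6.8157
  t6: +3.9381
  t7: +3.1239
  t8: +4.2756
  t9: +7.3125
  t10: +5.6285
Σ = +54.4210 → |volume| = 54.42

Directed edges: 30 total, each appears once with its reverse present → watertight.


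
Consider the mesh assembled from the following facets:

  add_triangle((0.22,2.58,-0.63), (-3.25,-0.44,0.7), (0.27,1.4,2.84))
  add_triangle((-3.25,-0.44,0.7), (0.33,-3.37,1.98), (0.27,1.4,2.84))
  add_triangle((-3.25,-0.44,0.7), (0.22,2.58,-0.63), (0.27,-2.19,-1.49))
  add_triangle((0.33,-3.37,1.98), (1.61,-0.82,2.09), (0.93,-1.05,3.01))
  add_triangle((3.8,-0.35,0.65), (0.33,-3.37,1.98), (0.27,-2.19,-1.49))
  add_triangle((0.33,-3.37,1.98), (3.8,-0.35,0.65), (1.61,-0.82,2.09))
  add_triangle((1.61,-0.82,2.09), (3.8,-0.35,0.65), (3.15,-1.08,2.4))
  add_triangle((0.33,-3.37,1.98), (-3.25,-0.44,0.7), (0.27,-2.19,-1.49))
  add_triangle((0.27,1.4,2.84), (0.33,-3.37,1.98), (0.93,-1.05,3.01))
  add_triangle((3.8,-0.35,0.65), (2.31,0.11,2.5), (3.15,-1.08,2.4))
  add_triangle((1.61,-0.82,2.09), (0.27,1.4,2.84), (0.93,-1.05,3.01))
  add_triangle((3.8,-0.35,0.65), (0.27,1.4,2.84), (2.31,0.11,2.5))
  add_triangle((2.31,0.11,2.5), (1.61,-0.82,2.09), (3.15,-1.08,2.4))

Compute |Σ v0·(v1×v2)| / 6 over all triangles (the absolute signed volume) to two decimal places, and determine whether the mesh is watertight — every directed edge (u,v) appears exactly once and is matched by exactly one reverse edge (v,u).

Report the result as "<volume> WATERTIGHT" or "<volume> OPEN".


34.77 OPEN

Per-triangle v0·(v1×v2)/6:
  t1: +4.4337
  t2: +6.8753
  t3: +2.6806
  t4: +1.3089
  t5: +5.8868
  t6: +3.0197
  t7: -0.1160
  t8: +5.1221
  t9: +1.1544
  t10: +1.4334
  t11: +1.1287
  t12: +1.3284
  t13: +0.5129
Σ = +34.7690 → |volume| = 34.77

Directed edges: 39 total; 7 unmatched, e.g. (0.27,1.4,2.84)→(0.22,2.58,-0.63) → open.


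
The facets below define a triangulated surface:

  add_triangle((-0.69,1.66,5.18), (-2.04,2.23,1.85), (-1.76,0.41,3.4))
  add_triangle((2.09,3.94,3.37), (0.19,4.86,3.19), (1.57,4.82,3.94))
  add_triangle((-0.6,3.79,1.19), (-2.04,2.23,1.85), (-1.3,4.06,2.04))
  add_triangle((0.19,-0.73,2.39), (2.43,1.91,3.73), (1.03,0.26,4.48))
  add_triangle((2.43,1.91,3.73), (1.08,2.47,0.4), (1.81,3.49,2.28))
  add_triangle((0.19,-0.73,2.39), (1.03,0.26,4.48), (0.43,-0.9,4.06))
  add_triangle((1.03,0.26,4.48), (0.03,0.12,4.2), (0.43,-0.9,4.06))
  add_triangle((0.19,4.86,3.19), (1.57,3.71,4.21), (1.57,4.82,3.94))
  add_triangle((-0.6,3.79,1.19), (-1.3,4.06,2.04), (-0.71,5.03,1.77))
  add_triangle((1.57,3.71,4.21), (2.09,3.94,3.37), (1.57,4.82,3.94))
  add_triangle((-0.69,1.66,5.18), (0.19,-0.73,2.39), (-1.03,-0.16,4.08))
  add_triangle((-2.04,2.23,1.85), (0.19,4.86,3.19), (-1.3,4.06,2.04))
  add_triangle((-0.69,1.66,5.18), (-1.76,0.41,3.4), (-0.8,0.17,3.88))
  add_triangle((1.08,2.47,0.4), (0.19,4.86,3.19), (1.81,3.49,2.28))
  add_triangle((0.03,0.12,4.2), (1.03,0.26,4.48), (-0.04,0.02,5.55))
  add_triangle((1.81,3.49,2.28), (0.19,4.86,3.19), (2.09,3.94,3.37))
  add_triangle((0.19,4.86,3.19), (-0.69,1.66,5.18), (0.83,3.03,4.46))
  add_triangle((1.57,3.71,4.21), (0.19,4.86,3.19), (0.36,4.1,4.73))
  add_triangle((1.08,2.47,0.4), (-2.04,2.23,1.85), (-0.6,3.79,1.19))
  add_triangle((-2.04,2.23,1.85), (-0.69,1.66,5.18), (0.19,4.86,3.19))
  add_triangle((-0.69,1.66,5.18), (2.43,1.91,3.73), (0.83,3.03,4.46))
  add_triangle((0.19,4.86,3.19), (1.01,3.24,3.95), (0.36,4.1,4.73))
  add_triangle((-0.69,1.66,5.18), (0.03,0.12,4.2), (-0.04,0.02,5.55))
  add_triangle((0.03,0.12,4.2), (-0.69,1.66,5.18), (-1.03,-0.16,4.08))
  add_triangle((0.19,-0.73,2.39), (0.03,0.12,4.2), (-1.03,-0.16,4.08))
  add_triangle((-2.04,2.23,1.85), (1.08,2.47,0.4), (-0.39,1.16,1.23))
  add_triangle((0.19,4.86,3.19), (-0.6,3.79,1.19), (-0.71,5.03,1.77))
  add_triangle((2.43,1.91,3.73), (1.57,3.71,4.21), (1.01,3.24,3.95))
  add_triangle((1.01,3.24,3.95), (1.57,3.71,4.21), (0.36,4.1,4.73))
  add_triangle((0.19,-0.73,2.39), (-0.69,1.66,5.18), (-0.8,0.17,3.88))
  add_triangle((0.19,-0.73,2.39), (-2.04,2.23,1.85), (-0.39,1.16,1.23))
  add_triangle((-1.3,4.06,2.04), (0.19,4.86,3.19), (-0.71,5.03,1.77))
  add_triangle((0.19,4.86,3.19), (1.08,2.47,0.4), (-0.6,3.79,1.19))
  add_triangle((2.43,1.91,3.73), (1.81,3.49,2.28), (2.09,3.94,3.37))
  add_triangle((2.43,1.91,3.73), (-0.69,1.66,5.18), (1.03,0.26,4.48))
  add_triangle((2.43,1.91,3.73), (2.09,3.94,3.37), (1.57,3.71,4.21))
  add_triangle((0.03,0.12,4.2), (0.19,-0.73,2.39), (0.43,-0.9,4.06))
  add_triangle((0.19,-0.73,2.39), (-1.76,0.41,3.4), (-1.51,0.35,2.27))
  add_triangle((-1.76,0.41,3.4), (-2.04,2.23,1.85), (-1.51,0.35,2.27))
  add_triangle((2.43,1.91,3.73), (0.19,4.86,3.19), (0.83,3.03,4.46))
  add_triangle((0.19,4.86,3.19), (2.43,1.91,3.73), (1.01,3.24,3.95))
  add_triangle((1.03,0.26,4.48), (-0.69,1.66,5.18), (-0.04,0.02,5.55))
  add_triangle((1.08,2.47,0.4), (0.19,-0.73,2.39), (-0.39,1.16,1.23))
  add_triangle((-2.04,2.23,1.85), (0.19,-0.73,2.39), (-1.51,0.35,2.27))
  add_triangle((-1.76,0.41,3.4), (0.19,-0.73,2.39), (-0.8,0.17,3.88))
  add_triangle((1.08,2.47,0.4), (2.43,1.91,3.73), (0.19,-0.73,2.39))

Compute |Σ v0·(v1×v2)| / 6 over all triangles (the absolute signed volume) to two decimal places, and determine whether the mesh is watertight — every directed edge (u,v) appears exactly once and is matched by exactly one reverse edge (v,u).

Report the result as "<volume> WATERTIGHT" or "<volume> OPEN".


Per-triangle v0·(v1×v2)/6:
  t1: +2.8997
  t2: +0.3401
  t3: +0.3381
  t4: +0.5654
  t5: +0.7259
  t6: +0.0217
  t7: +0.7468
  t8: +1.0902
  t9: +0.1209
  t10: +0.7195
  t11: -1.2724
  t12: +1.5331
  t13: +1.0452
  t14: +1.6469
  t15: -0.0894
  t16: +1.0795
  t17: +3.8685
  t18: +2.0662
  t19: -0.6682
  t20: +6.8117
  t21: +3.1661
  t22: -1.1638
  t23: -0.1548
  t24: +1.2617
  t25: +0.6253
  t26: -0.7436
  t27: +0.0248
  t28: +0.6230
  t29: +0.2151
  t30: +0.8368
  t31: -0.7948
  t32: +1.3508
  t33: +1.7738
  t34: +0.5992
  t35: +3.9745
  t36: +1.5124
  t37: +0.1011
  t38: +0.1316
  t39: +0.3341
  t40: +3.2873
  t41: -1.7068
  t42: +1.7600
  t43: -1.1449
  t44: -0.9732
  t45: +0.4564
  t46: -0.9297
Σ = +38.0118 → |volume| = 38.01

Directed edges: 138 total, each appears once with its reverse present → watertight.

38.01 WATERTIGHT
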